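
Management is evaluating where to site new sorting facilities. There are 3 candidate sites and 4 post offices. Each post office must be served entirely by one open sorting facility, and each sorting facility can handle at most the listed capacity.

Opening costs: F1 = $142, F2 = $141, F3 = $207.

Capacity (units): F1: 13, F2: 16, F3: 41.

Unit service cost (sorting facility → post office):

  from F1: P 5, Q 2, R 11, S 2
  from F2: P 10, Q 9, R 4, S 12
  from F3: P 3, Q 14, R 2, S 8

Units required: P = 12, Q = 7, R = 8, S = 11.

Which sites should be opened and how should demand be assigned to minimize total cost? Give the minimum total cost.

Minimum total cost: 445

Open {F3}: P→F3 3·12=36, Q→F3 14·7=98, R→F3 2·8=16, S→F3 8·11=88.
Loads: F3 carries 38/41. Service 238; fixed 207; total 445.
Next best feasible plan costs 503.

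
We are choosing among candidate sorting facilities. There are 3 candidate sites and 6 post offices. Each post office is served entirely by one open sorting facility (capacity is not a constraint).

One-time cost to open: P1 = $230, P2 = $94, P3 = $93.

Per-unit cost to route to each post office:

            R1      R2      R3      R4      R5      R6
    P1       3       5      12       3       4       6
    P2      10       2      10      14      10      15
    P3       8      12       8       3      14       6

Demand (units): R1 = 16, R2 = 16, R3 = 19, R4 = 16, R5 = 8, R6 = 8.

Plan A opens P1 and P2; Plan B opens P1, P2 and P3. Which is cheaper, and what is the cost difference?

Plan A: {P1, P2}: R1→P1 3·16=48, R2→P2 2·16=32, R3→P2 10·19=190, R4→P1 3·16=48, R5→P1 4·8=32, R6→P1 6·8=48. Service 398; fixed 324; total 722.
Plan B: {P1, P2, P3}: R1→P1 3·16=48, R2→P2 2·16=32, R3→P3 8·19=152, R4→P1 3·16=48, R5→P1 4·8=32, R6→P1 6·8=48. Service 360; fixed 417; total 777.
Difference: |722 − 777| = 55.

Plan A is cheaper by 55.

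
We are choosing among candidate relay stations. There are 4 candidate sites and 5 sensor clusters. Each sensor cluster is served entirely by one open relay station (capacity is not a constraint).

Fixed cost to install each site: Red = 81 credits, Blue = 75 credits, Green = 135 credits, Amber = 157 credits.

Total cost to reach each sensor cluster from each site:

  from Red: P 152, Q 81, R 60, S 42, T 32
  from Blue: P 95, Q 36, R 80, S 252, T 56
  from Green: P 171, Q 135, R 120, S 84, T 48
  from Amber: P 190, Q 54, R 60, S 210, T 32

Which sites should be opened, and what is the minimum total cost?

Open Red and Blue; minimum total cost 421.

For any fixed open set, each sensor cluster goes to its cheapest open site; total = fixed + service.
{Red, Blue}: P→Blue 95, Q→Blue 36, R→Red 60, S→Red 42, T→Red 32. Service 265; fixed 156; total 421.
{Red}: P→Red 152, Q→Red 81, R→Red 60, S→Red 42, T→Red 32. Service 367; fixed 81; total 448.
{Blue, Green}: service 343 + fixed 210 = 553
{Red, Blue, Green, Amber}: P→Blue 95, Q→Blue 36, R→Red 60, S→Red 42, T→Red 32. Service 265; fixed 448; total 713.
No other subset beats 421.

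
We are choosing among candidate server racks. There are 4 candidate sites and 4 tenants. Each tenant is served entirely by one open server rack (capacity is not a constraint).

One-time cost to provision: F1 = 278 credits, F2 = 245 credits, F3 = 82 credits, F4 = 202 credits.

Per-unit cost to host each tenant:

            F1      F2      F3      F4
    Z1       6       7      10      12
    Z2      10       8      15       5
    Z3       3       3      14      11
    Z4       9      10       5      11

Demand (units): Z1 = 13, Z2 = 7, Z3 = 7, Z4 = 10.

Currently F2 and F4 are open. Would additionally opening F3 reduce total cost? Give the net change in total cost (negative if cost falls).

Current service cost with {F2, F4}: 247.
Adding F3: each tenant re-picks its cheapest; new service cost 197, saving 50.
Extra fixed cost: 82. Net change = 82 − 50 = 32.
(Totals: 694 → 726.)

No — net change +32 (cost rises by 32).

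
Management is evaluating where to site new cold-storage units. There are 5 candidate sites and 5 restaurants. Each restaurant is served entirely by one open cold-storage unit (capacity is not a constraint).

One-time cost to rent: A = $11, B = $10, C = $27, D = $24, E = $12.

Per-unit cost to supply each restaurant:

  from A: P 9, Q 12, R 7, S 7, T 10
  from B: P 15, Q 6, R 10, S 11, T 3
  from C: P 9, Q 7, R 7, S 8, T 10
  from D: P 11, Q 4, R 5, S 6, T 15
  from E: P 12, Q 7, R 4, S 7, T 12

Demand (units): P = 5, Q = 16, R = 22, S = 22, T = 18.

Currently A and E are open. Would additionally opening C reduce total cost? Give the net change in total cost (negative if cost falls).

Current service cost with {A, E}: 579.
Adding C: each restaurant re-picks its cheapest; new service cost 579, saving 0.
Extra fixed cost: 27. Net change = 27 − 0 = 27.
(Totals: 602 → 629.)

No — net change +27 (cost rises by 27).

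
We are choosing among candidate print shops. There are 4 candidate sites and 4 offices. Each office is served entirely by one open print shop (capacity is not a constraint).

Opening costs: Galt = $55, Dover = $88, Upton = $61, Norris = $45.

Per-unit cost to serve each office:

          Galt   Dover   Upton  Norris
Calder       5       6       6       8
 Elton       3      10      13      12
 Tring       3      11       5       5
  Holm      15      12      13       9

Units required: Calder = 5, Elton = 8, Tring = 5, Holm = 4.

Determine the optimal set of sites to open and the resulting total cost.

For any fixed open set, each office goes to its cheapest open site; total = fixed + service.
{Galt}: Calder→Galt 5·5=25, Elton→Galt 3·8=24, Tring→Galt 3·5=15, Holm→Galt 15·4=60. Service 124; fixed 55; total 179.
{Galt, Norris}: Calder→Galt 5·5=25, Elton→Galt 3·8=24, Tring→Galt 3·5=15, Holm→Norris 9·4=36. Service 100; fixed 100; total 200.
{Galt, Upton}: service 116 + fixed 116 = 232
{Galt, Dover, Upton, Norris}: service 100 + fixed 249 = 349
No other subset beats 179.

Open Galt only; minimum total cost 179.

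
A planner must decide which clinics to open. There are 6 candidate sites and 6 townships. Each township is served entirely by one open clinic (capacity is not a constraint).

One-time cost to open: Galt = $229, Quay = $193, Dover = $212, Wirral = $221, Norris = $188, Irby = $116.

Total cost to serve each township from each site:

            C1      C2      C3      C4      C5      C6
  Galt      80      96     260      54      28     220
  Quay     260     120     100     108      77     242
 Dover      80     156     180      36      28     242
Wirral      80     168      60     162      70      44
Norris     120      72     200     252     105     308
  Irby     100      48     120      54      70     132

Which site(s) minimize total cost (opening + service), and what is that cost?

For any fixed open set, each township goes to its cheapest open site; total = fixed + service.
{Irby}: C1→Irby 100, C2→Irby 48, C3→Irby 120, C4→Irby 54, C5→Irby 70, C6→Irby 132. Service 524; fixed 116; total 640.
{Wirral, Irby}: service 356 + fixed 337 = 693
{Dover, Irby}: service 444 + fixed 328 = 772
{Galt, Quay, Dover, Wirral, Norris, Irby}: service 296 + fixed 1159 = 1455
No other subset beats 640.

Open Irby only; minimum total cost 640.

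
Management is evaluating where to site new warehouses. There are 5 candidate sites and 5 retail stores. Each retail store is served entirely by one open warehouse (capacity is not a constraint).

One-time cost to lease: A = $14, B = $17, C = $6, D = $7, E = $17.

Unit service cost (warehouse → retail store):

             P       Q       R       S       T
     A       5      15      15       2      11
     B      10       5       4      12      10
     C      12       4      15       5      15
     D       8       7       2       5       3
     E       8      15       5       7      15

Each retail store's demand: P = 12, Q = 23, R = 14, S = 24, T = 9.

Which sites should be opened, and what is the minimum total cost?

For any fixed open set, each retail store goes to its cheapest open site; total = fixed + service.
{A, C, D}: P→A 5·12=60, Q→C 4·23=92, R→D 2·14=28, S→A 2·24=48, T→D 3·9=27. Service 255; fixed 27; total 282.
{A, B, C, D}: P→A 5·12=60, Q→C 4·23=92, R→D 2·14=28, S→A 2·24=48, T→D 3·9=27. Service 255; fixed 44; total 299.
{A, C, D, E}: service 255 + fixed 44 = 299
{A, B, C, D, E}: service 255 + fixed 61 = 316
No other subset beats 282.

Open A, C and D; minimum total cost 282.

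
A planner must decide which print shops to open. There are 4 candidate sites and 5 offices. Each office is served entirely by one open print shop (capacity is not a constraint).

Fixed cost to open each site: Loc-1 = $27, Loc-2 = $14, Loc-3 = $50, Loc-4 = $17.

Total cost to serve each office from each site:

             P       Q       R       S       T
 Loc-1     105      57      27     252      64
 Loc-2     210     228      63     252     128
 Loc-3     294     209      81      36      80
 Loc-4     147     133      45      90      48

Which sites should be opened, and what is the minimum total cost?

For any fixed open set, each office goes to its cheapest open site; total = fixed + service.
{Loc-1, Loc-3}: P→Loc-1 105, Q→Loc-1 57, R→Loc-1 27, S→Loc-3 36, T→Loc-1 64. Service 289; fixed 77; total 366.
{Loc-1, Loc-3, Loc-4}: P→Loc-1 105, Q→Loc-1 57, R→Loc-1 27, S→Loc-3 36, T→Loc-4 48. Service 273; fixed 94; total 367.
{Loc-1, Loc-4}: service 327 + fixed 44 = 371
{Loc-1, Loc-2, Loc-3, Loc-4}: P→Loc-1 105, Q→Loc-1 57, R→Loc-1 27, S→Loc-3 36, T→Loc-4 48. Service 273; fixed 108; total 381.
No other subset beats 366.

Open Loc-1 and Loc-3; minimum total cost 366.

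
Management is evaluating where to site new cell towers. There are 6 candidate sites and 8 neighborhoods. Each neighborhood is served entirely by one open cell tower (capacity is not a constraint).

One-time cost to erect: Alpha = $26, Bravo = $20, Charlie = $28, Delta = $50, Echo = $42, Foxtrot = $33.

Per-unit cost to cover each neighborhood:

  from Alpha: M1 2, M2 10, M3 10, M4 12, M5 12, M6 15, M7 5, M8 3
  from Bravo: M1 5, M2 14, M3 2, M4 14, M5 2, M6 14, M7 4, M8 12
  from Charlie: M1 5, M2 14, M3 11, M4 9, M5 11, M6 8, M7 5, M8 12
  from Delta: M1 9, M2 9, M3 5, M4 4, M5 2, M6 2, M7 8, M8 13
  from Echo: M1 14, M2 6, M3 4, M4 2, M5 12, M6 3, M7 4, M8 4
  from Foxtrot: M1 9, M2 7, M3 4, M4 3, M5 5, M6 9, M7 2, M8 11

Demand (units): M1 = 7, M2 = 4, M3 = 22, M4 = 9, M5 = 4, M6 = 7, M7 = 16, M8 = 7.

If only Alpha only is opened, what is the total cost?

Each neighborhood is assigned to its cheapest site among the open ones.
{Alpha}: M1→Alpha 2·7=14, M2→Alpha 10·4=40, M3→Alpha 10·22=220, M4→Alpha 12·9=108, M5→Alpha 12·4=48, M6→Alpha 15·7=105, M7→Alpha 5·16=80, M8→Alpha 3·7=21. Service 636; fixed 26; total 662.

Total cost: 662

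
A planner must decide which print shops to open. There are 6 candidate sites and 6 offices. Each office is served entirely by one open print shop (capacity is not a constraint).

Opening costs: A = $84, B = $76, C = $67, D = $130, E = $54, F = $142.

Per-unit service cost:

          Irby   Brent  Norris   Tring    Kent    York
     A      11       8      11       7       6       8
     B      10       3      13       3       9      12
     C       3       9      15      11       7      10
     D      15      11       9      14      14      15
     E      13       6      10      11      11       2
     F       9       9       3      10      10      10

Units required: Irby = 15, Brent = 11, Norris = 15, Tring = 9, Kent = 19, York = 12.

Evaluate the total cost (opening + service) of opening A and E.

Total cost: 720

Each office is assigned to its cheapest site among the open ones.
{A, E}: Irby→A 11·15=165, Brent→E 6·11=66, Norris→E 10·15=150, Tring→A 7·9=63, Kent→A 6·19=114, York→E 2·12=24. Service 582; fixed 138; total 720.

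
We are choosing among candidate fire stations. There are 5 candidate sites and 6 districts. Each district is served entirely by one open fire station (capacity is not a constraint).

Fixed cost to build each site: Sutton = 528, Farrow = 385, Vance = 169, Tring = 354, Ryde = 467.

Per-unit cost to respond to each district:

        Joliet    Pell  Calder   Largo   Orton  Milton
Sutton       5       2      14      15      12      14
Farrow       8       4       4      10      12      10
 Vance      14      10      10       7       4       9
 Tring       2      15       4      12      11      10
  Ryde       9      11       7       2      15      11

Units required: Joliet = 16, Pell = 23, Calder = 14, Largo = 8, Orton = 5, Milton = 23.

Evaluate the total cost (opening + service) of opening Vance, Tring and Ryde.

Total cost: 1551

Each district is assigned to its cheapest site among the open ones.
{Vance, Tring, Ryde}: Joliet→Tring 2·16=32, Pell→Vance 10·23=230, Calder→Tring 4·14=56, Largo→Ryde 2·8=16, Orton→Vance 4·5=20, Milton→Vance 9·23=207. Service 561; fixed 990; total 1551.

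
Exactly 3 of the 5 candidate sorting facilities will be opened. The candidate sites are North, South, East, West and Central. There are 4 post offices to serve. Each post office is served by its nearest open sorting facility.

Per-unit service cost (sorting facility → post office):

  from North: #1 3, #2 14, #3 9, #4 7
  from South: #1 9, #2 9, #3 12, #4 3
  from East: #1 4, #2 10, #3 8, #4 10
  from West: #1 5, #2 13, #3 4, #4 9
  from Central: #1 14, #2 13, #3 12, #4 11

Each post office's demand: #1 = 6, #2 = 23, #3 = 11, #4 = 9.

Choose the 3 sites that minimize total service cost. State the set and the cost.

Choose North, South and West; total service cost 296.

With exactly 3 open, each post office uses its cheapest among the chosen.
{North, South, West}: #1→North 3·6=18, #2→South 9·23=207, #3→West 4·11=44, #4→South 3·9=27. Service cost 296.
{South, East, West}: service cost 302
{South, West, Central}: service cost 308
Among all 10 size-3 choices, {North, South, West} is lowest.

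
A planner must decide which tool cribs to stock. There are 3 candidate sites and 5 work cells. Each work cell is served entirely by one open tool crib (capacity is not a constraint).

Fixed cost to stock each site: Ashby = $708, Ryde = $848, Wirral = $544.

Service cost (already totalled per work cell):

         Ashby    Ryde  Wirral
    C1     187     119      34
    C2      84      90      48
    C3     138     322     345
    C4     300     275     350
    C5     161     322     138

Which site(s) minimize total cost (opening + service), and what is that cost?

Open Wirral only; minimum total cost 1459.

For any fixed open set, each work cell goes to its cheapest open site; total = fixed + service.
{Wirral}: C1→Wirral 34, C2→Wirral 48, C3→Wirral 345, C4→Wirral 350, C5→Wirral 138. Service 915; fixed 544; total 1459.
{Ashby}: C1→Ashby 187, C2→Ashby 84, C3→Ashby 138, C4→Ashby 300, C5→Ashby 161. Service 870; fixed 708; total 1578.
{Ashby, Wirral}: service 658 + fixed 1252 = 1910
{Ashby, Ryde, Wirral}: C1→Wirral 34, C2→Wirral 48, C3→Ashby 138, C4→Ryde 275, C5→Wirral 138. Service 633; fixed 2100; total 2733.
No other subset beats 1459.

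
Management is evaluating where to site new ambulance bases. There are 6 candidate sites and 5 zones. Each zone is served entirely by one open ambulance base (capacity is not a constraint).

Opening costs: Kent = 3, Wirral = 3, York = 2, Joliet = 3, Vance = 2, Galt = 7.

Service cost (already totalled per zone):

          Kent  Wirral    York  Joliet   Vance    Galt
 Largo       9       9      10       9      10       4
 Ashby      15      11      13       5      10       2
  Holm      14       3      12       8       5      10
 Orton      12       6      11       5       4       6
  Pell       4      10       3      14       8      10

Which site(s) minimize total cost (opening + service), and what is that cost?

Open York, Vance and Galt; minimum total cost 29.

For any fixed open set, each zone goes to its cheapest open site; total = fixed + service.
{York, Vance, Galt}: Largo→Galt 4, Ashby→Galt 2, Holm→Vance 5, Orton→Vance 4, Pell→York 3. Service 18; fixed 11; total 29.
{Wirral, York, Vance, Galt}: service 16 + fixed 14 = 30
{Wirral, York, Galt}: service 18 + fixed 12 = 30
{Kent, Wirral, York, Joliet, Vance, Galt}: service 16 + fixed 20 = 36
No other subset beats 29.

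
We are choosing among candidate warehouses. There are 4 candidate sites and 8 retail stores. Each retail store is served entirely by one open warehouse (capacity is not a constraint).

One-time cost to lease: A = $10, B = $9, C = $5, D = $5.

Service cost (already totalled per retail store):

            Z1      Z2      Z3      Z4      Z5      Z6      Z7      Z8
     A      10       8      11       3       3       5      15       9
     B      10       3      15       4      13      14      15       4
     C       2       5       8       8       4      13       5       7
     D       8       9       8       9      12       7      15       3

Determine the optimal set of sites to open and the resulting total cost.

Open C and D; minimum total cost 52.

For any fixed open set, each retail store goes to its cheapest open site; total = fixed + service.
{C, D}: Z1→C 2, Z2→C 5, Z3→C 8, Z4→C 8, Z5→C 4, Z6→D 7, Z7→C 5, Z8→D 3. Service 42; fixed 10; total 52.
{A, C}: Z1→C 2, Z2→C 5, Z3→C 8, Z4→A 3, Z5→A 3, Z6→A 5, Z7→C 5, Z8→C 7. Service 38; fixed 15; total 53.
{A, C, D}: service 34 + fixed 20 = 54
{A, B, C, D}: service 32 + fixed 29 = 61
(All 15 nonempty subsets were checked; C and D is lowest.)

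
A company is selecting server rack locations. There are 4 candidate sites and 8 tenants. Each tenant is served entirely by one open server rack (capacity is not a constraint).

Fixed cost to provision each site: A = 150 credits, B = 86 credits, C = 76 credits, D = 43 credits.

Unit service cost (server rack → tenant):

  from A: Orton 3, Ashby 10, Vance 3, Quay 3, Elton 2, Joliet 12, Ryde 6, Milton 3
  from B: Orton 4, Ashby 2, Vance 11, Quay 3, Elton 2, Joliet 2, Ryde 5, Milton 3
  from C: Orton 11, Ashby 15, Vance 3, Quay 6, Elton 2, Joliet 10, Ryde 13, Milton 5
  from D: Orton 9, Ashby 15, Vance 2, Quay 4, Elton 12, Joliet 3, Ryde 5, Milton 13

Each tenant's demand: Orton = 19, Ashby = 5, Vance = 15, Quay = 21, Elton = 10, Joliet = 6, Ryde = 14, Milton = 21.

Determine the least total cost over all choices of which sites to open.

Minimum total cost: 473

For any fixed open set, each tenant goes to its cheapest open site; total = fixed + service.
{B, D}: Orton→B 4·19=76, Ashby→B 2·5=10, Vance→D 2·15=30, Quay→B 3·21=63, Elton→B 2·10=20, Joliet→B 2·6=12, Ryde→B 5·14=70, Milton→B 3·21=63. Service 344; fixed 129; total 473.
{B, C}: Orton→B 4·19=76, Ashby→B 2·5=10, Vance→C 3·15=45, Quay→B 3·21=63, Elton→B 2·10=20, Joliet→B 2·6=12, Ryde→B 5·14=70, Milton→B 3·21=63. Service 359; fixed 162; total 521.
{B, C, D}: service 344 + fixed 205 = 549
{A, B, C, D}: Orton→A 3·19=57, Ashby→B 2·5=10, Vance→D 2·15=30, Quay→A 3·21=63, Elton→A 2·10=20, Joliet→B 2·6=12, Ryde→B 5·14=70, Milton→A 3·21=63. Service 325; fixed 355; total 680.
No other subset beats 473.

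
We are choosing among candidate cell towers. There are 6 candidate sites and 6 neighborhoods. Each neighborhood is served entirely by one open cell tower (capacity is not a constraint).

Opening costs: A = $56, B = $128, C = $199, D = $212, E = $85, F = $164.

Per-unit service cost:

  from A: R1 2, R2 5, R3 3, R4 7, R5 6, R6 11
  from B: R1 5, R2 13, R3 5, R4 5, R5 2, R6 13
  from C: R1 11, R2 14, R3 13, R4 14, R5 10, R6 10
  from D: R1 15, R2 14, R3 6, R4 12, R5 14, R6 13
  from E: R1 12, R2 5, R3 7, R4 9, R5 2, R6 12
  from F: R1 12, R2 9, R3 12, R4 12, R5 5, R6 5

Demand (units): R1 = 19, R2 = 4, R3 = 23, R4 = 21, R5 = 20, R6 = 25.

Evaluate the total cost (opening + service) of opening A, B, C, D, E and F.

Each neighborhood is assigned to its cheapest site among the open ones.
{A, B, C, D, E, F}: R1→A 2·19=38, R2→A 5·4=20, R3→A 3·23=69, R4→B 5·21=105, R5→B 2·20=40, R6→F 5·25=125. Service 397; fixed 844; total 1241.

Total cost: 1241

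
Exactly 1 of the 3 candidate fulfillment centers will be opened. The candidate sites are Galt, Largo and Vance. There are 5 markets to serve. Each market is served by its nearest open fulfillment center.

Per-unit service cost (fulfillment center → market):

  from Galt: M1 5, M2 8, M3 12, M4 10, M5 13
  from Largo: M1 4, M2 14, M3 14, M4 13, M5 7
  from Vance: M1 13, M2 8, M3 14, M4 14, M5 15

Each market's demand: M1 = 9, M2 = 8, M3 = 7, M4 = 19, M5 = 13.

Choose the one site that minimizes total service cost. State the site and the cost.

Choose Galt only; total service cost 552.

With exactly 1 open, each market uses its cheapest among the chosen.
{Galt}: M1→Galt 5·9=45, M2→Galt 8·8=64, M3→Galt 12·7=84, M4→Galt 10·19=190, M5→Galt 13·13=169. Service cost 552.
{Largo}: service cost 584
{Vance}: service cost 740
Among all 3 size-1 choices, {Galt} is lowest.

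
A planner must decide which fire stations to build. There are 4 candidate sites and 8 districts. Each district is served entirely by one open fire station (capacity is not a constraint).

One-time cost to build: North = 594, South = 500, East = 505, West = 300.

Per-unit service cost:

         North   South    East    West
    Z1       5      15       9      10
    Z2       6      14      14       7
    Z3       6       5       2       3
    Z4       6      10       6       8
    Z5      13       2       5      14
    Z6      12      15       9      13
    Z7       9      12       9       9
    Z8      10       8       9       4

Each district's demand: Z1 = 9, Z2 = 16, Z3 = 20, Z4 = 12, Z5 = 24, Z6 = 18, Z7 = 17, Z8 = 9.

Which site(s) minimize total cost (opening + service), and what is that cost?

Open West only; minimum total cost 1417.

For any fixed open set, each district goes to its cheapest open site; total = fixed + service.
{West}: Z1→West 10·9=90, Z2→West 7·16=112, Z3→West 3·20=60, Z4→West 8·12=96, Z5→West 14·24=336, Z6→West 13·18=234, Z7→West 9·17=153, Z8→West 4·9=36. Service 1117; fixed 300; total 1417.
{East}: Z1→East 9·9=81, Z2→East 14·16=224, Z3→East 2·20=40, Z4→East 6·12=72, Z5→East 5·24=120, Z6→East 9·18=162, Z7→East 9·17=153, Z8→East 9·9=81. Service 933; fixed 505; total 1438.
{East, West}: service 776 + fixed 805 = 1581
{North, South, East, West}: Z1→North 5·9=45, Z2→North 6·16=96, Z3→East 2·20=40, Z4→North 6·12=72, Z5→South 2·24=48, Z6→East 9·18=162, Z7→North 9·17=153, Z8→West 4·9=36. Service 652; fixed 1899; total 2551.
(All 15 nonempty subsets were checked; West only is lowest.)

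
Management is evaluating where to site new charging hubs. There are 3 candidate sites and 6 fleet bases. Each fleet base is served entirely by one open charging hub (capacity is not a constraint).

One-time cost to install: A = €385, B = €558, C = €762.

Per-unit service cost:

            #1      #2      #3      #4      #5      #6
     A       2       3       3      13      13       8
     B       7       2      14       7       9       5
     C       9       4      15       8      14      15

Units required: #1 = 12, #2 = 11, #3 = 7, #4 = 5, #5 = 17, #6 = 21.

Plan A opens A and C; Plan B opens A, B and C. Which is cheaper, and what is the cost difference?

Plan A: {A, C}: #1→A 2·12=24, #2→A 3·11=33, #3→A 3·7=21, #4→C 8·5=40, #5→A 13·17=221, #6→A 8·21=168. Service 507; fixed 1147; total 1654.
Plan B: {A, B, C}: #1→A 2·12=24, #2→B 2·11=22, #3→A 3·7=21, #4→B 7·5=35, #5→B 9·17=153, #6→B 5·21=105. Service 360; fixed 1705; total 2065.
Difference: |1654 − 2065| = 411.

Plan A is cheaper by 411.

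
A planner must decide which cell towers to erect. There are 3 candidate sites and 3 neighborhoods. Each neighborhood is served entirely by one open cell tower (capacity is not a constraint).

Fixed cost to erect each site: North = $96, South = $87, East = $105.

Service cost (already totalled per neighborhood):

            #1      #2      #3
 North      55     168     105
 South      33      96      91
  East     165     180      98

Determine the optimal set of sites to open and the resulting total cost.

For any fixed open set, each neighborhood goes to its cheapest open site; total = fixed + service.
{South}: #1→South 33, #2→South 96, #3→South 91. Service 220; fixed 87; total 307.
{North, South}: service 220 + fixed 183 = 403
{South, East}: #1→South 33, #2→South 96, #3→South 91. Service 220; fixed 192; total 412.
{North, South, East}: service 220 + fixed 288 = 508
No other subset beats 307.

Open South only; minimum total cost 307.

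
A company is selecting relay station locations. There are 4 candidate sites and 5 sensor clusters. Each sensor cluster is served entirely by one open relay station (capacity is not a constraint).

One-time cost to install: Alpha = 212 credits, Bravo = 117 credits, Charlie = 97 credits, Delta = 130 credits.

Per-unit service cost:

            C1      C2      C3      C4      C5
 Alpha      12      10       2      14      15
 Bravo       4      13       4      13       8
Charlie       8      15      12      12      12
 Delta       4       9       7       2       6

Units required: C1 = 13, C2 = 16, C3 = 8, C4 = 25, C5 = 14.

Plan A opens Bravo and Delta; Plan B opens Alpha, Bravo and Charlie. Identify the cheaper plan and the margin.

Plan A: {Bravo, Delta}: C1→Bravo 4·13=52, C2→Delta 9·16=144, C3→Bravo 4·8=32, C4→Delta 2·25=50, C5→Delta 6·14=84. Service 362; fixed 247; total 609.
Plan B: {Alpha, Bravo, Charlie}: C1→Bravo 4·13=52, C2→Alpha 10·16=160, C3→Alpha 2·8=16, C4→Charlie 12·25=300, C5→Bravo 8·14=112. Service 640; fixed 426; total 1066.
Difference: |609 − 1066| = 457.

Plan A is cheaper by 457.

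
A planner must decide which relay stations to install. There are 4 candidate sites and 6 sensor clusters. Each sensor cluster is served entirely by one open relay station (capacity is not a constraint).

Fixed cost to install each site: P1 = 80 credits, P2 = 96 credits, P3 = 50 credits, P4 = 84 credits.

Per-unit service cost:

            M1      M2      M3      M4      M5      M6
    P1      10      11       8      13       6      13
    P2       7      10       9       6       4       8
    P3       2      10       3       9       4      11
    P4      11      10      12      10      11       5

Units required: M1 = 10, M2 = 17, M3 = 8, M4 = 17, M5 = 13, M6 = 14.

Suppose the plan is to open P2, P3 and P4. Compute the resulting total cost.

Total cost: 668

Each sensor cluster is assigned to its cheapest site among the open ones.
{P2, P3, P4}: M1→P3 2·10=20, M2→P2 10·17=170, M3→P3 3·8=24, M4→P2 6·17=102, M5→P2 4·13=52, M6→P4 5·14=70. Service 438; fixed 230; total 668.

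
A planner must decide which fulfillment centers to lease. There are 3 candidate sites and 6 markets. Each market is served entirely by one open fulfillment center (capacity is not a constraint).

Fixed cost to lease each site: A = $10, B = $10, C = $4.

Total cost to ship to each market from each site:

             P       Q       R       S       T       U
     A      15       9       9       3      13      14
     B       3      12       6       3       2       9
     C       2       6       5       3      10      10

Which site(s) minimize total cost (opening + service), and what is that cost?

For any fixed open set, each market goes to its cheapest open site; total = fixed + service.
{C}: P→C 2, Q→C 6, R→C 5, S→C 3, T→C 10, U→C 10. Service 36; fixed 4; total 40.
{B, C}: service 27 + fixed 14 = 41
{B}: P→B 3, Q→B 12, R→B 6, S→B 3, T→B 2, U→B 9. Service 35; fixed 10; total 45.
{A, B, C}: service 27 + fixed 24 = 51
No other subset beats 40.

Open C only; minimum total cost 40.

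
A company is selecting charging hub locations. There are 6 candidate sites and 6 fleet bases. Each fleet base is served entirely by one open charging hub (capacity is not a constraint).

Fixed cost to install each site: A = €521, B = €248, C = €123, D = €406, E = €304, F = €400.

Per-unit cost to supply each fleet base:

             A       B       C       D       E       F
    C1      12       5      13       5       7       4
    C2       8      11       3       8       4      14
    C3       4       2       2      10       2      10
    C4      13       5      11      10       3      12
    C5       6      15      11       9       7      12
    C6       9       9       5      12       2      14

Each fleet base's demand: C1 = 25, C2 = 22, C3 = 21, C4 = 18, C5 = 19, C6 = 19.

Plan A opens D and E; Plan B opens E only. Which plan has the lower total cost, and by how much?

Plan B is cheaper by 356.

Plan A: {D, E}: C1→D 5·25=125, C2→E 4·22=88, C3→E 2·21=42, C4→E 3·18=54, C5→E 7·19=133, C6→E 2·19=38. Service 480; fixed 710; total 1190.
Plan B: {E}: C1→E 7·25=175, C2→E 4·22=88, C3→E 2·21=42, C4→E 3·18=54, C5→E 7·19=133, C6→E 2·19=38. Service 530; fixed 304; total 834.
Difference: |1190 − 834| = 356.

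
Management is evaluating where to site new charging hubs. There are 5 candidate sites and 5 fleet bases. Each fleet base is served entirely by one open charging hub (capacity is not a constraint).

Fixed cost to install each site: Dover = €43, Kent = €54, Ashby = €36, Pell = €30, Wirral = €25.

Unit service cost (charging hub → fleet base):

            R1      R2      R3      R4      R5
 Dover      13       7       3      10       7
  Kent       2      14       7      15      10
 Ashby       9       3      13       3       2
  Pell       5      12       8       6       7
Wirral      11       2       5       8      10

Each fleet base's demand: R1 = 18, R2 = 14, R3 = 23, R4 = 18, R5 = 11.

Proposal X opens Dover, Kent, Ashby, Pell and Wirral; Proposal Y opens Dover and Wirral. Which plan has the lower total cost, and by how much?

Proposal X is cheaper by 187.

Proposal X: {Dover, Kent, Ashby, Pell, Wirral}: R1→Kent 2·18=36, R2→Wirral 2·14=28, R3→Dover 3·23=69, R4→Ashby 3·18=54, R5→Ashby 2·11=22. Service 209; fixed 188; total 397.
Proposal Y: {Dover, Wirral}: R1→Wirral 11·18=198, R2→Wirral 2·14=28, R3→Dover 3·23=69, R4→Wirral 8·18=144, R5→Dover 7·11=77. Service 516; fixed 68; total 584.
Difference: |397 − 584| = 187.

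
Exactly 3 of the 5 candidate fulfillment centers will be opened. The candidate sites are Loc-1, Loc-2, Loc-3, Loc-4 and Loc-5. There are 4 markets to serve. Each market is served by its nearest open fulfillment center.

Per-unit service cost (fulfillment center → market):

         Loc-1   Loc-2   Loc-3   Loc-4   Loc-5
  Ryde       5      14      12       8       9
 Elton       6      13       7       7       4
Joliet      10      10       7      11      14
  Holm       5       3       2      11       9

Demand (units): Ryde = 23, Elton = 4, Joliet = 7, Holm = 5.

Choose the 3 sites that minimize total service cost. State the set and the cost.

With exactly 3 open, each market uses its cheapest among the chosen.
{Loc-1, Loc-3, Loc-5}: Ryde→Loc-1 5·23=115, Elton→Loc-5 4·4=16, Joliet→Loc-3 7·7=49, Holm→Loc-3 2·5=10. Service cost 190.
{Loc-1, Loc-2, Loc-3}: service cost 198
{Loc-1, Loc-3, Loc-4}: service cost 198
Among all 10 size-3 choices, {Loc-1, Loc-3, Loc-5} is lowest.

Choose Loc-1, Loc-3 and Loc-5; total service cost 190.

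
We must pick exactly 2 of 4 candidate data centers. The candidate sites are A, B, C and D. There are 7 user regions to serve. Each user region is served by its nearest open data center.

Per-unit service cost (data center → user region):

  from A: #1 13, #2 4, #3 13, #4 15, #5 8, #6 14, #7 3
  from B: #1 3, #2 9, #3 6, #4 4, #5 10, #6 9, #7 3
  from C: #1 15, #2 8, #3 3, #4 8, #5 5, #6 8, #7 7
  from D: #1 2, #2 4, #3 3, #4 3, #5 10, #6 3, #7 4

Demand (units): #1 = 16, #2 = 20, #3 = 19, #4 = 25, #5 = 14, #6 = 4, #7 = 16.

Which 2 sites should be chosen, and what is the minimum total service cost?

With exactly 2 open, each user region uses its cheapest among the chosen.
{C, D}: #1→D 2·16=32, #2→D 4·20=80, #3→C 3·19=57, #4→D 3·25=75, #5→C 5·14=70, #6→D 3·4=12, #7→D 4·16=64. Service cost 390.
{A, D}: service cost 416
{B, D}: service cost 444
Among all 6 size-2 choices, {C, D} is lowest.

Choose C and D; total service cost 390.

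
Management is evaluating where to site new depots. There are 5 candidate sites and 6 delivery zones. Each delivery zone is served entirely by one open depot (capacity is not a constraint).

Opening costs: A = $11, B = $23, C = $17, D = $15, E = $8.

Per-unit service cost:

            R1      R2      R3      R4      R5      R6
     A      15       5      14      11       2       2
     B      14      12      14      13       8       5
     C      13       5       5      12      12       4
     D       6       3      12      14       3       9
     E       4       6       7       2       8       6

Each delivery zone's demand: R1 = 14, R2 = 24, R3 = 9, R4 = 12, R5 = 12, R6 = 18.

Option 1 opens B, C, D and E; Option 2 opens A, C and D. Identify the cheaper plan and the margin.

Option 1: {B, C, D, E}: R1→E 4·14=56, R2→D 3·24=72, R3→C 5·9=45, R4→E 2·12=24, R5→D 3·12=36, R6→C 4·18=72. Service 305; fixed 63; total 368.
Option 2: {A, C, D}: R1→D 6·14=84, R2→D 3·24=72, R3→C 5·9=45, R4→A 11·12=132, R5→A 2·12=24, R6→A 2·18=36. Service 393; fixed 43; total 436.
Difference: |368 − 436| = 68.

Option 1 is cheaper by 68.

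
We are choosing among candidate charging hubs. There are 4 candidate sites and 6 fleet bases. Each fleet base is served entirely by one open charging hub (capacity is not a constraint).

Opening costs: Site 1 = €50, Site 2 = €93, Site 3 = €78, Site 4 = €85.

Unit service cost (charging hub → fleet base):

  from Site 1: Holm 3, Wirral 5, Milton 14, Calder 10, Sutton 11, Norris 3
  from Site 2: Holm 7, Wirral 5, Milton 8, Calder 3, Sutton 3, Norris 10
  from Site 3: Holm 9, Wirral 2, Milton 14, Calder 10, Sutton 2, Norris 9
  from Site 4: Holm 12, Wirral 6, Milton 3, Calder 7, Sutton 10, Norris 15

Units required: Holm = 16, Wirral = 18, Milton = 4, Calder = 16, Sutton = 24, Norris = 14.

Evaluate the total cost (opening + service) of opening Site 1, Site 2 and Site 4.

Each fleet base is assigned to its cheapest site among the open ones.
{Site 1, Site 2, Site 4}: Holm→Site 1 3·16=48, Wirral→Site 1 5·18=90, Milton→Site 4 3·4=12, Calder→Site 2 3·16=48, Sutton→Site 2 3·24=72, Norris→Site 1 3·14=42. Service 312; fixed 228; total 540.

Total cost: 540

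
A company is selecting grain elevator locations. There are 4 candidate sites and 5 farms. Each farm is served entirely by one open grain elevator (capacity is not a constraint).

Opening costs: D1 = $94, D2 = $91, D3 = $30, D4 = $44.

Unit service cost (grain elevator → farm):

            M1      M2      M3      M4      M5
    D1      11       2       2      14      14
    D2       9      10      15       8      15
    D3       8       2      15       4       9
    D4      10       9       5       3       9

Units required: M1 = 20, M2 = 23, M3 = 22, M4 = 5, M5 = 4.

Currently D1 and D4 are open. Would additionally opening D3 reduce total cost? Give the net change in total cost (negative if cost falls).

Yes — net change −10 (cost falls by 10).

Current service cost with {D1, D4}: 341.
Adding D3: each farm re-picks its cheapest; new service cost 301, saving 40.
Extra fixed cost: 30. Net change = 30 − 40 = -10.
(Totals: 479 → 469.)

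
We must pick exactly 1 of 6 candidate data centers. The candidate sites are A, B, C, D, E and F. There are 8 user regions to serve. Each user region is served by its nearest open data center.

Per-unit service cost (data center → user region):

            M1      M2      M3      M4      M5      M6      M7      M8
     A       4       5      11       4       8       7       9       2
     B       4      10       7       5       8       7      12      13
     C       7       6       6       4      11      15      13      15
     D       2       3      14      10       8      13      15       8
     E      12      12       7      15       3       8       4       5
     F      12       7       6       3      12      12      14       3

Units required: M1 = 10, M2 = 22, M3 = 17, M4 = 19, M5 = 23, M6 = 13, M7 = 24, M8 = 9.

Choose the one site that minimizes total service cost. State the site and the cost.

Choose A only; total service cost 922.

With exactly 1 open, each user region uses its cheapest among the chosen.
{A}: M1→A 4·10=40, M2→A 5·22=110, M3→A 11·17=187, M4→A 4·19=76, M5→A 8·23=184, M6→A 7·13=91, M7→A 9·24=216, M8→A 2·9=18. Service cost 922.
{E}: service cost 1102
{B}: service cost 1154
Among all 6 size-1 choices, {A} is lowest.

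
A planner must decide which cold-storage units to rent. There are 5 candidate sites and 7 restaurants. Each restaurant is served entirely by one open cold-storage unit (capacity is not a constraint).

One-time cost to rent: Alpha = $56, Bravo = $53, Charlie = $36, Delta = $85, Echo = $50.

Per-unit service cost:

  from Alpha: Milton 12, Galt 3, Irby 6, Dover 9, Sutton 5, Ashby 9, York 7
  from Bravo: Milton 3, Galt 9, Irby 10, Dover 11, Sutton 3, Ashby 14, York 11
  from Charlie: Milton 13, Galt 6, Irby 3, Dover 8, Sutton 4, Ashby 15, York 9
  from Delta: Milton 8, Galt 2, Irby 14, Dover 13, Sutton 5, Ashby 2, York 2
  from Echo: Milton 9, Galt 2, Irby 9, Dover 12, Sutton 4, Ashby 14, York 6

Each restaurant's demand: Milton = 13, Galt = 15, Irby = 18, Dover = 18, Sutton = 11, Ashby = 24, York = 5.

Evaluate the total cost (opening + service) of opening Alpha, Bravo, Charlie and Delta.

Total cost: 588

Each restaurant is assigned to its cheapest site among the open ones.
{Alpha, Bravo, Charlie, Delta}: Milton→Bravo 3·13=39, Galt→Delta 2·15=30, Irby→Charlie 3·18=54, Dover→Charlie 8·18=144, Sutton→Bravo 3·11=33, Ashby→Delta 2·24=48, York→Delta 2·5=10. Service 358; fixed 230; total 588.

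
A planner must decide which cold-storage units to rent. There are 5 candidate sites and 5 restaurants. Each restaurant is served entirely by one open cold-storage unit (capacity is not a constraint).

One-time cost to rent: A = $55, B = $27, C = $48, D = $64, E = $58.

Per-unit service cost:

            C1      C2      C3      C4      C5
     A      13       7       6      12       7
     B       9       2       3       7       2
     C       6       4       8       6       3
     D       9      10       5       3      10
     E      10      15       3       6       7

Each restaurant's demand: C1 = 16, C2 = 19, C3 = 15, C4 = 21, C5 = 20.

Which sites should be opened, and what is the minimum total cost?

For any fixed open set, each restaurant goes to its cheapest open site; total = fixed + service.
{B, C}: C1→C 6·16=96, C2→B 2·19=38, C3→B 3·15=45, C4→C 6·21=126, C5→B 2·20=40. Service 345; fixed 75; total 420.
{B, C, D}: C1→C 6·16=96, C2→B 2·19=38, C3→B 3·15=45, C4→D 3·21=63, C5→B 2·20=40. Service 282; fixed 139; total 421.
{B, D}: service 330 + fixed 91 = 421
{A, B, C, D, E}: C1→C 6·16=96, C2→B 2·19=38, C3→B 3·15=45, C4→D 3·21=63, C5→B 2·20=40. Service 282; fixed 252; total 534.
No other subset beats 420.

Open B and C; minimum total cost 420.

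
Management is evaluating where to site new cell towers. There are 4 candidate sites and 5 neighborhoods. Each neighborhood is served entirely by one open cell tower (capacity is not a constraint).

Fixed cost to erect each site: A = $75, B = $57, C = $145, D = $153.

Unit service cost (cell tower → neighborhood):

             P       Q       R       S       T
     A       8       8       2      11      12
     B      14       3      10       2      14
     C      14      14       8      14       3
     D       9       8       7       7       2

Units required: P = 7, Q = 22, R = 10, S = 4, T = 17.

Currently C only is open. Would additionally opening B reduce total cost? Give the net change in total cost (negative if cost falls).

Current service cost with {C}: 593.
Adding B: each neighborhood re-picks its cheapest; new service cost 303, saving 290.
Extra fixed cost: 57. Net change = 57 − 290 = -233.
(Totals: 738 → 505.)

Yes — net change −233 (cost falls by 233).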